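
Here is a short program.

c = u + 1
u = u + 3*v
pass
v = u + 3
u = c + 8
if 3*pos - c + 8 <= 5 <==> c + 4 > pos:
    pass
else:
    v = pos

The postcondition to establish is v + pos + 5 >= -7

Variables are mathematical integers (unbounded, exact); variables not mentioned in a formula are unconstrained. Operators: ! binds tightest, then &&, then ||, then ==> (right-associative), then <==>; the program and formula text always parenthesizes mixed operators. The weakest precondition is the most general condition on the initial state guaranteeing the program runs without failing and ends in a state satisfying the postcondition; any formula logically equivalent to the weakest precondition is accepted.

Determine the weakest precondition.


Working backward. After the program, the postcondition v + pos + 5 >= -7 must hold; in canonical form it is pos + v >= -12.
Then branch requires pos + v >= -12; else branch requires 2*pos >= -12.
Before the if: ((3*pos <= c - 3 <==> c > pos - 4) ==> pos + v >= -12) && ((!(3*pos <= c - 3 <==> c > pos - 4)) ==> 2*pos >= -12)
Before u := c + 8: ((3*pos <= c - 3 <==> c > pos - 4) ==> pos + v >= -12) && ((!(3*pos <= c - 3 <==> c > pos - 4)) ==> 2*pos >= -12)
Before v := u + 3: ((3*pos <= c - 3 <==> c > pos - 4) ==> pos + u >= -15) && ((!(3*pos <= c - 3 <==> c > pos - 4)) ==> 2*pos >= -12)
Before skip: ((3*pos <= c - 3 <==> c > pos - 4) ==> pos + u >= -15) && ((!(3*pos <= c - 3 <==> c > pos - 4)) ==> 2*pos >= -12)
Before u := u + 3*v: ((3*pos <= c - 3 <==> c > pos - 4) ==> pos + u + 3*v >= -15) && ((!(3*pos <= c - 3 <==> c > pos - 4)) ==> 2*pos >= -12)
Before c := u + 1: ((3*pos <= u - 2 <==> u > pos - 5) ==> pos + u + 3*v >= -15) && ((!(3*pos <= u - 2 <==> u > pos - 5)) ==> 2*pos >= -12)
Answer: WP = ((3*pos <= u - 2 <==> u > pos - 5) ==> pos + u + 3*v >= -15) && ((!(3*pos <= u - 2 <==> u > pos - 5)) ==> 2*pos >= -12)


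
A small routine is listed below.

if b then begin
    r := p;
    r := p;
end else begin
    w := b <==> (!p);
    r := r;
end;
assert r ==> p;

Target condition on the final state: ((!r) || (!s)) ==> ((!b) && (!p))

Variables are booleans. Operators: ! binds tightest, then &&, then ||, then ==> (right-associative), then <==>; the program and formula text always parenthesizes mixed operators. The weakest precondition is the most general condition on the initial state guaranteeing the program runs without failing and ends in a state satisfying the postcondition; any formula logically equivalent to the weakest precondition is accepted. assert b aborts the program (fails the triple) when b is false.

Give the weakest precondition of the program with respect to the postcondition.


Working backward. After the program, ((!r) || (!s)) ==> ((!b) && (!p)) must hold.
Before assert r ==> p: (r ==> p) && (((!r) || (!s)) ==> ((!b) && (!p)))
Then branch requires ((!p) || (!s)) ==> ((!b) && (!p)); else branch requires (r ==> p) && (((!r) || (!s)) ==> ((!b) && (!p))).
Before the if: (b ==> (((!p) || (!s)) ==> ((!b) && (!p)))) && ((!b) ==> ((r ==> p) && (((!r) || (!s)) ==> ((!b) && (!p)))))
Answer: WP = (b ==> (((!p) || (!s)) ==> ((!b) && (!p)))) && ((!b) ==> ((r ==> p) && (((!r) || (!s)) ==> ((!b) && (!p)))))


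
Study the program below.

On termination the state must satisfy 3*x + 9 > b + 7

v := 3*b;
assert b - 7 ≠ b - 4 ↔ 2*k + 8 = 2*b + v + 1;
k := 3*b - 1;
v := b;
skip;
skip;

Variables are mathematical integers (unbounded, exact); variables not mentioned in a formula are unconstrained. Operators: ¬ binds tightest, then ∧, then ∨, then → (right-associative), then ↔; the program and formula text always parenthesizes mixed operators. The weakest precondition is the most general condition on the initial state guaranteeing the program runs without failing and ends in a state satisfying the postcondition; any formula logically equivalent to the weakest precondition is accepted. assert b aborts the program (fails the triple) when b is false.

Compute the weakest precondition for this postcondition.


Working backward. After the program, the postcondition 3*x + 9 > b + 7 must hold; in canonical form it is 3*x > b - 2.
Before skip: 3*x > b - 2
Before skip: 3*x > b - 2
Before v := b: 3*x > b - 2
Before k := 3*b - 1: 3*x > b - 2
Before assert b - 7 ≠ b - 4 ↔ 2*k + 8 = 2*b + v + 1: 2*k = 2*b + v - 7 ∧ 3*x > b - 2
Before v := 3*b: 2*k = 5*b - 7 ∧ 3*x > b - 2
Answer: WP = 2*k = 5*b - 7 ∧ 3*x > b - 2


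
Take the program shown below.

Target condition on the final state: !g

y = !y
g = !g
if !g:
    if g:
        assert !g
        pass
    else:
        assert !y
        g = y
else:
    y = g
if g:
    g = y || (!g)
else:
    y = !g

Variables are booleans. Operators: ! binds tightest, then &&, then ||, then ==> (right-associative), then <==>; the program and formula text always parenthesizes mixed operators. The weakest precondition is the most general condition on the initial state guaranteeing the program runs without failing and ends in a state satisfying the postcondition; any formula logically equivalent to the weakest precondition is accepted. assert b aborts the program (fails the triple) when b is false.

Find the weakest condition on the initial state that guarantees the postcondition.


Working backward. After the program, !g must hold.
Then branch requires !(y || (!g)); else branch requires !g.
Before the if: g ==> (!(y || (!g)))
Then branch requires (g ==> ((!g) && (g ==> (!(y || (!g)))))) && ((!g) ==> (!y)); else branch requires !g.
Before the if: ((!g) ==> ((g ==> ((!g) && (g ==> (!(y || (!g)))))) && ((!g) ==> (!y)))) && (g ==> (!g))
Before g := !g: (g ==> (((!g) ==> (g && ((!g) ==> (!(y || g))))) && (g ==> (!y)))) && ((!g) ==> g)
Before y := !y: (g ==> (((!g) ==> (g && ((!g) ==> (!((!y) || g))))) && (g ==> y))) && ((!g) ==> g)
Answer: WP = (g ==> (((!g) ==> (g && ((!g) ==> (!((!y) || g))))) && (g ==> y))) && ((!g) ==> g)


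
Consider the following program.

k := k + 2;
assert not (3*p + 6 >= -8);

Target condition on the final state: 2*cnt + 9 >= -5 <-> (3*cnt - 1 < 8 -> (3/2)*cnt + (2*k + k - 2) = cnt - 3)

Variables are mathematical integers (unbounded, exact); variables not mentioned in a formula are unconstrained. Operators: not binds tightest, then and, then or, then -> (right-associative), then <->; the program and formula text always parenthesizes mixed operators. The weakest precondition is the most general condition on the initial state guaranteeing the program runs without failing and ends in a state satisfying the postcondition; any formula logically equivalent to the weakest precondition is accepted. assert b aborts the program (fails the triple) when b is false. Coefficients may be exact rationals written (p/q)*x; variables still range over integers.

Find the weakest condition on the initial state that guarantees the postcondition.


Working backward. After the program, the postcondition 2*cnt + 9 >= -5 <-> (3*cnt - 1 < 8 -> (3/2)*cnt + (2*k + k - 2) = cnt - 3) must hold; in canonical form it is 2*cnt >= -14 <-> (3*cnt < 9 -> (1/2)*cnt + 3*k = -1).
Before assert not (3*p + 6 >= -8): (not (3*p >= -14)) and (2*cnt >= -14 <-> (3*cnt < 9 -> (1/2)*cnt + 3*k = -1))
Before k := k + 2: (not (3*p >= -14)) and (2*cnt >= -14 <-> (3*cnt < 9 -> (1/2)*cnt + 3*k = -7))
Answer: WP = (not (3*p >= -14)) and (2*cnt >= -14 <-> (3*cnt < 9 -> (1/2)*cnt + 3*k = -7))


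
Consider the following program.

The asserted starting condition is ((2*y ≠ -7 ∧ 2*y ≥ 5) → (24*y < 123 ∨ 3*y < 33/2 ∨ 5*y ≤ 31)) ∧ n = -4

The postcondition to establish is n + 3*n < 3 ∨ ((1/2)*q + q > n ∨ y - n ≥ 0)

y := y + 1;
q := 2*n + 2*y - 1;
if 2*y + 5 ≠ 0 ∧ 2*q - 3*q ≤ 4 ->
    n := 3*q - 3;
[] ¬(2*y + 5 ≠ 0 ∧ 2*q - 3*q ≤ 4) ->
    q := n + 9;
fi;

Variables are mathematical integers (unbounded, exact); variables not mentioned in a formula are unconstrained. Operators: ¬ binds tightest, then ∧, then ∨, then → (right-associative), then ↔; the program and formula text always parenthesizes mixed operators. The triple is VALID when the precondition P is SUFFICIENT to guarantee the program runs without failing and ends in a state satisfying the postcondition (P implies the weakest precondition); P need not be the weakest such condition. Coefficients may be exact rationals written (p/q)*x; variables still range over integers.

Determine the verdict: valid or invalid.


Working backward. After the program, the postcondition n + 3*n < 3 ∨ ((1/2)*q + q > n ∨ y - n ≥ 0) must hold; in canonical form it is 4*n < 3 ∨ (3/2)*q > n ∨ y ≥ n.
Then branch requires 12*q < 15 ∨ (3/2)*q < 3 ∨ y ≥ 3*q - 3; else branch requires 4*n < 3 ∨ (1/2)*n > -27/2 ∨ y ≥ n.
Before the if: ((2*y ≠ -5 ∧ q ≥ -4) → (12*q < 15 ∨ (3/2)*q < 3 ∨ y ≥ 3*q - 3)) ∧ ((¬(2*y ≠ -5 ∧ q ≥ -4)) → (4*n < 3 ∨ (1/2)*n > -27/2 ∨ y ≥ n))
Before q := 2*n + 2*y - 1: ((2*y ≠ -5 ∧ 2*n + 2*y ≥ -3) → (24*n + 24*y < 27 ∨ 3*n + 3*y < 9/2 ∨ 6*n + 5*y ≤ 6)) ∧ ((¬(2*y ≠ -5 ∧ 2*n + 2*y ≥ -3)) → (4*n < 3 ∨ (1/2)*n > -27/2 ∨ y ≥ n))
Before y := y + 1: ((2*y ≠ -7 ∧ 2*n + 2*y ≥ -5) → (24*n + 24*y < 3 ∨ 3*n + 3*y < 3/2 ∨ 6*n + 5*y ≤ 1)) ∧ ((¬(2*y ≠ -7 ∧ 2*n + 2*y ≥ -5)) → (4*n < 3 ∨ (1/2)*n > -27/2 ∨ y ≥ n - 1))
The weakest precondition is ((2*y ≠ -7 ∧ 2*n + 2*y ≥ -5) → (24*n + 24*y < 3 ∨ 3*n + 3*y < 3/2 ∨ 6*n + 5*y ≤ 1)) ∧ ((¬(2*y ≠ -7 ∧ 2*n + 2*y ≥ -5)) → (4*n < 3 ∨ (1/2)*n > -27/2 ∨ y ≥ n - 1)).
Check whether ((2*y ≠ -7 ∧ 2*y ≥ 5) → (24*y < 123 ∨ 3*y < 33/2 ∨ 5*y ≤ 31)) ∧ n = -4 implies it.
Countermodel: at the initial state n = -4, y = 6, the precondition holds but the weakest precondition fails.
Answer: invalid


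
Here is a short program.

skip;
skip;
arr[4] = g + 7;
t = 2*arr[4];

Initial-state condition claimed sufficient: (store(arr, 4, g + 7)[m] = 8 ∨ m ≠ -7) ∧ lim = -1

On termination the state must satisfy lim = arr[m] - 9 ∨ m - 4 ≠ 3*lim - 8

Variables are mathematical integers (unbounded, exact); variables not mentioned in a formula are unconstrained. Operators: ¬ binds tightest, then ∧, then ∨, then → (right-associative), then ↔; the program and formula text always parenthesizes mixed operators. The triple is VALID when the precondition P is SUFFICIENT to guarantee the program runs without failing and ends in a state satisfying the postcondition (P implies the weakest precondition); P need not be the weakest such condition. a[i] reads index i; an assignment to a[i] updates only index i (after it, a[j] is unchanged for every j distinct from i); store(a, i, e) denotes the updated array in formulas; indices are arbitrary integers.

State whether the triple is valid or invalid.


Working backward. After the program, the postcondition lim = arr[m] - 9 ∨ m - 4 ≠ 3*lim - 8 must hold; in canonical form it is lim = arr[m] - 9 ∨ m ≠ 3*lim - 4.
Before t := 2*arr[4]: lim = arr[m] - 9 ∨ m ≠ 3*lim - 4
Before arr[4] := g + 7: lim = store(arr, 4, g + 7)[m] - 9 ∨ m ≠ 3*lim - 4
Before skip: lim = store(arr, 4, g + 7)[m] - 9 ∨ m ≠ 3*lim - 4
Before skip: lim = store(arr, 4, g + 7)[m] - 9 ∨ m ≠ 3*lim - 4
The weakest precondition is lim = store(arr, 4, g + 7)[m] - 9 ∨ m ≠ 3*lim - 4.
Check whether (store(arr, 4, g + 7)[m] = 8 ∨ m ≠ -7) ∧ lim = -1 implies it.
Every state satisfying the precondition satisfies the weakest precondition: the implication holds.
Answer: valid


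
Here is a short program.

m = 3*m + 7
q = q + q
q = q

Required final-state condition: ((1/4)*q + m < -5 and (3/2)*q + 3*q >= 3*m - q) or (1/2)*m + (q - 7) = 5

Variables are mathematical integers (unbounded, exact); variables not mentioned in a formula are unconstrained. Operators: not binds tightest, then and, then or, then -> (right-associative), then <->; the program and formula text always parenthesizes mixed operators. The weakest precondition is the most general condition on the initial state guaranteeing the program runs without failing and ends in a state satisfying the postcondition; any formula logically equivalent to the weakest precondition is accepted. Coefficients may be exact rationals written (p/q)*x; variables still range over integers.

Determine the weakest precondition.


Working backward. After the program, the postcondition ((1/4)*q + m < -5 and (3/2)*q + 3*q >= 3*m - q) or (1/2)*m + (q - 7) = 5 must hold; in canonical form it is (m + (1/4)*q < -5 and (11/2)*q >= 3*m) or (1/2)*m + q = 12.
Before q := q: (m + (1/4)*q < -5 and (11/2)*q >= 3*m) or (1/2)*m + q = 12
Before q := q + q: (m + (1/2)*q < -5 and 11*q >= 3*m) or (1/2)*m + 2*q = 12
Before m := 3*m + 7: (3*m + (1/2)*q < -12 and 11*q >= 9*m + 21) or (3/2)*m + 2*q = 17/2
Answer: WP = (3*m + (1/2)*q < -12 and 11*q >= 9*m + 21) or (3/2)*m + 2*q = 17/2


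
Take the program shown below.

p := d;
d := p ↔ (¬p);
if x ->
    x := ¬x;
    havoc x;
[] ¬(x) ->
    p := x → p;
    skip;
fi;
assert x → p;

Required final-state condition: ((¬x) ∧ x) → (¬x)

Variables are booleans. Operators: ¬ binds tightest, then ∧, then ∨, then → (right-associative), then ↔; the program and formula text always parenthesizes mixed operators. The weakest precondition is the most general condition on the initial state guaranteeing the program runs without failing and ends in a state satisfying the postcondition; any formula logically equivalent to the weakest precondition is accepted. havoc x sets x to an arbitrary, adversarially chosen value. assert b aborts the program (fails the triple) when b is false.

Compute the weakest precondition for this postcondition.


Working backward. After the program, the postcondition ((¬x) ∧ x) → (¬x) must hold; in canonical form it is true.
Before assert x → p: x → p
Then branch requires p; else branch requires x → (x → p).
Before the if: (x → p) ∧ ((¬x) → (x → (x → p)))
Before d := p ↔ (¬p): (x → p) ∧ ((¬x) → (x → (x → p)))
Before p := d: (x → d) ∧ ((¬x) → (x → (x → d)))
Answer: WP = (x → d) ∧ ((¬x) → (x → (x → d)))


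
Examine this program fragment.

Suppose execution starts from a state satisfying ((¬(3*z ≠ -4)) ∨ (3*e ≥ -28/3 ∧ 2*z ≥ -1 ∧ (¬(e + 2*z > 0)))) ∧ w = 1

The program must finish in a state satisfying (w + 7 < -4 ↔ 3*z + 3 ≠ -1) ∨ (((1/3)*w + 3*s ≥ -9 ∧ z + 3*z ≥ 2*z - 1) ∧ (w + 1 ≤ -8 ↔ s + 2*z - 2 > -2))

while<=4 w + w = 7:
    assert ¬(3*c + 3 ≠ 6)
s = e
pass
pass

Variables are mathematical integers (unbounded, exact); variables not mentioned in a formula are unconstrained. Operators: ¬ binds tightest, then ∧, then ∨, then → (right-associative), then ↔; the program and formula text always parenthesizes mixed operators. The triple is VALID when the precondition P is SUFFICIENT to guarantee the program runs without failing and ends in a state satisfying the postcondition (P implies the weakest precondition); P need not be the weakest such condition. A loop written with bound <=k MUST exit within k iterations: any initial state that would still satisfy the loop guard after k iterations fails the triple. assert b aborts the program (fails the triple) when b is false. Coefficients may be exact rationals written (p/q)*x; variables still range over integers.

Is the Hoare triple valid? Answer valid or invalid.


Working backward. After the program, the postcondition (w + 7 < -4 ↔ 3*z + 3 ≠ -1) ∨ (((1/3)*w + 3*s ≥ -9 ∧ z + 3*z ≥ 2*z - 1) ∧ (w + 1 ≤ -8 ↔ s + 2*z - 2 > -2)) must hold; in canonical form it is (w < -11 ↔ 3*z ≠ -4) ∨ (3*s + (1/3)*w ≥ -9 ∧ 2*z ≥ -1 ∧ (w ≤ -9 ↔ s + 2*z > 0)).
Before skip: (w < -11 ↔ 3*z ≠ -4) ∨ (3*s + (1/3)*w ≥ -9 ∧ 2*z ≥ -1 ∧ (w ≤ -9 ↔ s + 2*z > 0))
Before skip: (w < -11 ↔ 3*z ≠ -4) ∨ (3*s + (1/3)*w ≥ -9 ∧ 2*z ≥ -1 ∧ (w ≤ -9 ↔ s + 2*z > 0))
Before s := e: (w < -11 ↔ 3*z ≠ -4) ∨ (3*e + (1/3)*w ≥ -9 ∧ 2*z ≥ -1 ∧ (w ≤ -9 ↔ e + 2*z > 0))
Before the loop (bound <=4), unroll the exhaustion recursion (WP_0 = exit-now case; WP_j = one more guarded iteration, up to j = 4):
  WP_0: (¬(2*w = 7)) ∧ ((w < -11 ↔ 3*z ≠ -4) ∨ (3*e + (1/3)*w ≥ -9 ∧ 2*z ≥ -1 ∧ (w ≤ -9 ↔ e + 2*z > 0)))
  WP_1: (2*w = 7 → ((¬(3*c ≠ 3)) ∧ (¬(2*w = 7)) ∧ ((w < -11 ↔ 3*z ≠ -4) ∨ (3*e + (1/3)*w ≥ -9 ∧ 2*z ≥ -1 ∧ (w ≤ -9 ↔ e + 2*z > 0))))) ∧ ((¬(2*w = 7)) → ((w < -11 ↔ 3*z ≠ -4) ∨ (3*e + (1/3)*w ≥ -9 ∧ 2*z ≥ -1 ∧ (w ≤ -9 ↔ e + 2*z > 0))))
  WP_2: (2*w = 7 → ((¬(3*c ≠ 3)) ∧ (2*w = 7 → ((¬(3*c ≠ 3)) ∧ (¬(2*w = 7)) ∧ ((w < -11 ↔ 3*z ≠ -4) ∨ (3*e + (1/3)*w ≥ -9 ∧ 2*z ≥ -1 ∧ (w ≤ -9 ↔ e + 2*z > 0))))) ∧ ((¬(2*w = 7)) → ((w < -11 ↔ 3*z ≠ -4) ∨ (3*e + (1/3)*w ≥ -9 ∧ 2*z ≥ -1 ∧ (w ≤ -9 ↔ e + 2*z > 0)))))) ∧ ((¬(2*w = 7)) → ((w < -11 ↔ 3*z ≠ -4) ∨ (3*e + (1/3)*w ≥ -9 ∧ 2*z ≥ -1 ∧ (w ≤ -9 ↔ e + 2*z > 0))))
  WP_3: (2*w = 7 → ((¬(3*c ≠ 3)) ∧ (2*w = 7 → ((¬(3*c ≠ 3)) ∧ (2*w = 7 → ((¬(3*c ≠ 3)) ∧ (¬(2*w = 7)) ∧ ((w < -11 ↔ 3*z ≠ -4) ∨ (3*e + (1/3)*w ≥ -9 ∧ 2*z ≥ -1 ∧ (w ≤ -9 ↔ e + 2*z > 0))))) ∧ ((¬(2*w = 7)) → ((w < -11 ↔ 3*z ≠ -4) ∨ (3*e + (1/3)*w ≥ -9 ∧ 2*z ≥ -1 ∧ (w ≤ -9 ↔ e + 2*z > 0)))))) ∧ ((¬(2*w = 7)) → ((w < -11 ↔ 3*z ≠ -4) ∨ (3*e + (1/3)*w ≥ -9 ∧ 2*z ≥ -1 ∧ (w ≤ -9 ↔ e + 2*z > 0)))))) ∧ ((¬(2*w = 7)) → ((w < -11 ↔ 3*z ≠ -4) ∨ (3*e + (1/3)*w ≥ -9 ∧ 2*z ≥ -1 ∧ (w ≤ -9 ↔ e + 2*z > 0))))
  WP_4: (2*w = 7 → ((¬(3*c ≠ 3)) ∧ (2*w = 7 → ((¬(3*c ≠ 3)) ∧ (2*w = 7 → ((¬(3*c ≠ 3)) ∧ (2*w = 7 → ((¬(3*c ≠ 3)) ∧ (¬(2*w = 7)) ∧ ((w < -11 ↔ 3*z ≠ -4) ∨ (3*e + (1/3)*w ≥ -9 ∧ 2*z ≥ -1 ∧ (w ≤ -9 ↔ e + 2*z > 0))))) ∧ ((¬(2*w = 7)) → ((w < -11 ↔ 3*z ≠ -4) ∨ (3*e + (1/3)*w ≥ -9 ∧ 2*z ≥ -1 ∧ (w ≤ -9 ↔ e + 2*z > 0)))))) ∧ ((¬(2*w = 7)) → ((w < -11 ↔ 3*z ≠ -4) ∨ (3*e + (1/3)*w ≥ -9 ∧ 2*z ≥ -1 ∧ (w ≤ -9 ↔ e + 2*z > 0)))))) ∧ ((¬(2*w = 7)) → ((w < -11 ↔ 3*z ≠ -4) ∨ (3*e + (1/3)*w ≥ -9 ∧ 2*z ≥ -1 ∧ (w ≤ -9 ↔ e + 2*z > 0)))))) ∧ ((¬(2*w = 7)) → ((w < -11 ↔ 3*z ≠ -4) ∨ (3*e + (1/3)*w ≥ -9 ∧ 2*z ≥ -1 ∧ (w ≤ -9 ↔ e + 2*z > 0))))
So before the loop: (2*w = 7 → ((¬(3*c ≠ 3)) ∧ (2*w = 7 → ((¬(3*c ≠ 3)) ∧ (2*w = 7 → ((¬(3*c ≠ 3)) ∧ (2*w = 7 → ((¬(3*c ≠ 3)) ∧ (¬(2*w = 7)) ∧ ((w < -11 ↔ 3*z ≠ -4) ∨ (3*e + (1/3)*w ≥ -9 ∧ 2*z ≥ -1 ∧ (w ≤ -9 ↔ e + 2*z > 0))))) ∧ ((¬(2*w = 7)) → ((w < -11 ↔ 3*z ≠ -4) ∨ (3*e + (1/3)*w ≥ -9 ∧ 2*z ≥ -1 ∧ (w ≤ -9 ↔ e + 2*z > 0)))))) ∧ ((¬(2*w = 7)) → ((w < -11 ↔ 3*z ≠ -4) ∨ (3*e + (1/3)*w ≥ -9 ∧ 2*z ≥ -1 ∧ (w ≤ -9 ↔ e + 2*z > 0)))))) ∧ ((¬(2*w = 7)) → ((w < -11 ↔ 3*z ≠ -4) ∨ (3*e + (1/3)*w ≥ -9 ∧ 2*z ≥ -1 ∧ (w ≤ -9 ↔ e + 2*z > 0)))))) ∧ ((¬(2*w = 7)) → ((w < -11 ↔ 3*z ≠ -4) ∨ (3*e + (1/3)*w ≥ -9 ∧ 2*z ≥ -1 ∧ (w ≤ -9 ↔ e + 2*z > 0))))
The weakest precondition is (2*w = 7 → ((¬(3*c ≠ 3)) ∧ (2*w = 7 → ((¬(3*c ≠ 3)) ∧ (2*w = 7 → ((¬(3*c ≠ 3)) ∧ (2*w = 7 → ((¬(3*c ≠ 3)) ∧ (¬(2*w = 7)) ∧ ((w < -11 ↔ 3*z ≠ -4) ∨ (3*e + (1/3)*w ≥ -9 ∧ 2*z ≥ -1 ∧ (w ≤ -9 ↔ e + 2*z > 0))))) ∧ ((¬(2*w = 7)) → ((w < -11 ↔ 3*z ≠ -4) ∨ (3*e + (1/3)*w ≥ -9 ∧ 2*z ≥ -1 ∧ (w ≤ -9 ↔ e + 2*z > 0)))))) ∧ ((¬(2*w = 7)) → ((w < -11 ↔ 3*z ≠ -4) ∨ (3*e + (1/3)*w ≥ -9 ∧ 2*z ≥ -1 ∧ (w ≤ -9 ↔ e + 2*z > 0)))))) ∧ ((¬(2*w = 7)) → ((w < -11 ↔ 3*z ≠ -4) ∨ (3*e + (1/3)*w ≥ -9 ∧ 2*z ≥ -1 ∧ (w ≤ -9 ↔ e + 2*z > 0)))))) ∧ ((¬(2*w = 7)) → ((w < -11 ↔ 3*z ≠ -4) ∨ (3*e + (1/3)*w ≥ -9 ∧ 2*z ≥ -1 ∧ (w ≤ -9 ↔ e + 2*z > 0)))).
Check whether ((¬(3*z ≠ -4)) ∨ (3*e ≥ -28/3 ∧ 2*z ≥ -1 ∧ (¬(e + 2*z > 0)))) ∧ w = 1 implies it.
Every state satisfying the precondition satisfies the weakest precondition: the implication holds.
Answer: valid


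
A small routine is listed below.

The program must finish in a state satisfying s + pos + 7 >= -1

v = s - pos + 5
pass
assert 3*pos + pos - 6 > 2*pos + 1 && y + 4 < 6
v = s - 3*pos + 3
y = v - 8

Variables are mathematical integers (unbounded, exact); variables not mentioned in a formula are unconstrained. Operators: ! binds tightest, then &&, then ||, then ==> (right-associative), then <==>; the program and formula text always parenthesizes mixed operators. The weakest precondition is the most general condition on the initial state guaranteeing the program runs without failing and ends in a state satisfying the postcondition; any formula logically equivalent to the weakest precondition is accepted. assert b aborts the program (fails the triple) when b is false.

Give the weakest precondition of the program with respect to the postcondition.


Working backward. After the program, the postcondition s + pos + 7 >= -1 must hold; in canonical form it is pos + s >= -8.
Before y := v - 8: pos + s >= -8
Before v := s - 3*pos + 3: pos + s >= -8
Before assert 3*pos + pos - 6 > 2*pos + 1 && y + 4 < 6: 2*pos > 7 && y < 2 && pos + s >= -8
Before skip: 2*pos > 7 && y < 2 && pos + s >= -8
Before v := s - pos + 5: 2*pos > 7 && y < 2 && pos + s >= -8
Answer: WP = 2*pos > 7 && y < 2 && pos + s >= -8


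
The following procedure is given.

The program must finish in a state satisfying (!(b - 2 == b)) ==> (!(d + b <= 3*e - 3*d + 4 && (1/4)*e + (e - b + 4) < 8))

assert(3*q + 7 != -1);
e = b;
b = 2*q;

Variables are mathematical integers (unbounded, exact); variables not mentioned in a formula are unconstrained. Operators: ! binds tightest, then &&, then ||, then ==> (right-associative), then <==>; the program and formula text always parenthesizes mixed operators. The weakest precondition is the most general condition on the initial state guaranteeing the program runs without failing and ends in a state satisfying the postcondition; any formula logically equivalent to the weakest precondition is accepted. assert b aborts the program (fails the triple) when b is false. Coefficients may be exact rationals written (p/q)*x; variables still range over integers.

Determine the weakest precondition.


Working backward. After the program, the postcondition (!(b - 2 == b)) ==> (!(d + b <= 3*e - 3*d + 4 && (1/4)*e + (e - b + 4) < 8)) must hold; in canonical form it is !(b + 4*d <= 3*e + 4 && (5/4)*e < b + 4).
Before b := 2*q: !(4*d + 2*q <= 3*e + 4 && (5/4)*e < 2*q + 4)
Before e := b: !(4*d + 2*q <= 3*b + 4 && (5/4)*b < 2*q + 4)
Before assert 3*q + 7 != -1: 3*q != -8 && (!(4*d + 2*q <= 3*b + 4 && (5/4)*b < 2*q + 4))
Answer: WP = 3*q != -8 && (!(4*d + 2*q <= 3*b + 4 && (5/4)*b < 2*q + 4))


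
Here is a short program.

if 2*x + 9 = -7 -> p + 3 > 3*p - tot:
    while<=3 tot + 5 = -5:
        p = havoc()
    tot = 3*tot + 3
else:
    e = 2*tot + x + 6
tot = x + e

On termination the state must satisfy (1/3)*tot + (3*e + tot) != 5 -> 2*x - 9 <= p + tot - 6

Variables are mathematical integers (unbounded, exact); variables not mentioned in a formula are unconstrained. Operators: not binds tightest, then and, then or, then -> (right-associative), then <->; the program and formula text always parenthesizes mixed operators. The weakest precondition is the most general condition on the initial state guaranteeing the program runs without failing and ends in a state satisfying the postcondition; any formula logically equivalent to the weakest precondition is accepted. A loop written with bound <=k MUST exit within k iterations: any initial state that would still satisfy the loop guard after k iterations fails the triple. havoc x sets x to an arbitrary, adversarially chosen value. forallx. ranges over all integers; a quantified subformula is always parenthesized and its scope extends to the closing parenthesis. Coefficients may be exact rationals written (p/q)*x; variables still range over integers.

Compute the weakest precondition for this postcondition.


Working backward. After the program, the postcondition (1/3)*tot + (3*e + tot) != 5 -> 2*x - 9 <= p + tot - 6 must hold; in canonical form it is 3*e + (4/3)*tot != 5 -> 2*x <= p + tot + 3.
Before tot := x + e: (13/3)*e + (4/3)*x != 5 -> x <= e + p + 3
Then branch requires (tot = -10 -> (forall p_3. ((tot = -10 -> (forall p_2. ((tot = -10 -> (forall p_1. ((not (tot = -10)) and ((13/3)*e + (4/3)*x != 5 -> x <= e + p_1 + 3)))) and ((not (tot = -10)) -> ((13/3)*e + (4/3)*x != 5 -> x <= e + p_2 + 3))))) and ((not (tot = -10)) -> ((13/3)*e + (4/3)*x != 5 -> x <= e + p_3 + 3))))) and ((not (tot = -10)) -> ((13/3)*e + (4/3)*x != 5 -> x <= e + p + 3)); else branch requires (26/3)*tot + (17/3)*x != -21 -> p + 2*tot >= -9.
Before the if: ((2*x = -16 -> tot > 2*p - 3) -> ((tot = -10 -> (forall p_3. ((tot = -10 -> (forall p_2. ((tot = -10 -> (forall p_1. ((not (tot = -10)) and ((13/3)*e + (4/3)*x != 5 -> x <= e + p_1 + 3)))) and ((not (tot = -10)) -> ((13/3)*e + (4/3)*x != 5 -> x <= e + p_2 + 3))))) and ((not (tot = -10)) -> ((13/3)*e + (4/3)*x != 5 -> x <= e + p_3 + 3))))) and ((not (tot = -10)) -> ((13/3)*e + (4/3)*x != 5 -> x <= e + p + 3)))) and ((not (2*x = -16 -> tot > 2*p - 3)) -> ((26/3)*tot + (17/3)*x != -21 -> p + 2*tot >= -9))
Answer: WP = ((2*x = -16 -> tot > 2*p - 3) -> ((tot = -10 -> (forall p_3. ((tot = -10 -> (forall p_2. ((tot = -10 -> (forall p_1. ((not (tot = -10)) and ((13/3)*e + (4/3)*x != 5 -> x <= e + p_1 + 3)))) and ((not (tot = -10)) -> ((13/3)*e + (4/3)*x != 5 -> x <= e + p_2 + 3))))) and ((not (tot = -10)) -> ((13/3)*e + (4/3)*x != 5 -> x <= e + p_3 + 3))))) and ((not (tot = -10)) -> ((13/3)*e + (4/3)*x != 5 -> x <= e + p + 3)))) and ((not (2*x = -16 -> tot > 2*p - 3)) -> ((26/3)*tot + (17/3)*x != -21 -> p + 2*tot >= -9))


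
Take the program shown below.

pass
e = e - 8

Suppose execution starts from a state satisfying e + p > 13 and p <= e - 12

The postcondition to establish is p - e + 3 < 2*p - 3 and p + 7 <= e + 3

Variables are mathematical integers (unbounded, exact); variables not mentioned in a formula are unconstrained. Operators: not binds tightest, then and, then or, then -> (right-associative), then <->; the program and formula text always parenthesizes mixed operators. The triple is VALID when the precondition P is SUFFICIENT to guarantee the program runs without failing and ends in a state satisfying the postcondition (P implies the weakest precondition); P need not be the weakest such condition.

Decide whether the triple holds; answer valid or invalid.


Working backward. After the program, the postcondition p - e + 3 < 2*p - 3 and p + 7 <= e + 3 must hold; in canonical form it is e + p > 6 and p <= e - 4.
Before e := e - 8: e + p > 14 and p <= e - 12
Before skip: e + p > 14 and p <= e - 12
The weakest precondition is e + p > 14 and p <= e - 12.
Check whether e + p > 13 and p <= e - 12 implies it.
Countermodel: at the initial state e = 13, p = 1, the precondition holds but the weakest precondition fails.
Answer: invalid


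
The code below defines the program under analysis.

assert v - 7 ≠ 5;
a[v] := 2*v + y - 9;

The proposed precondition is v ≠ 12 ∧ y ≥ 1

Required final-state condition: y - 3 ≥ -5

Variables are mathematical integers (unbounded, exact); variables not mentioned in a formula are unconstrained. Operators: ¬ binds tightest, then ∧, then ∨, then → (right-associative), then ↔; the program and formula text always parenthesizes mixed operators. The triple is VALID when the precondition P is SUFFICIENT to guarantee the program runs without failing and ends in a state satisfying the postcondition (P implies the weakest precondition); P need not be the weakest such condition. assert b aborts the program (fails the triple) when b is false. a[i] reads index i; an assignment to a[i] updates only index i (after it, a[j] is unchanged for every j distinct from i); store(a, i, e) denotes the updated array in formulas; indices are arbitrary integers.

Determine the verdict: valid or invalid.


Working backward. After the program, the postcondition y - 3 ≥ -5 must hold; in canonical form it is y ≥ -2.
Before a[v] := 2*v + y - 9: y ≥ -2
Before assert v - 7 ≠ 5: v ≠ 12 ∧ y ≥ -2
The weakest precondition is v ≠ 12 ∧ y ≥ -2.
Check whether v ≠ 12 ∧ y ≥ 1 implies it.
Every state satisfying the precondition satisfies the weakest precondition: the implication holds.
Answer: valid


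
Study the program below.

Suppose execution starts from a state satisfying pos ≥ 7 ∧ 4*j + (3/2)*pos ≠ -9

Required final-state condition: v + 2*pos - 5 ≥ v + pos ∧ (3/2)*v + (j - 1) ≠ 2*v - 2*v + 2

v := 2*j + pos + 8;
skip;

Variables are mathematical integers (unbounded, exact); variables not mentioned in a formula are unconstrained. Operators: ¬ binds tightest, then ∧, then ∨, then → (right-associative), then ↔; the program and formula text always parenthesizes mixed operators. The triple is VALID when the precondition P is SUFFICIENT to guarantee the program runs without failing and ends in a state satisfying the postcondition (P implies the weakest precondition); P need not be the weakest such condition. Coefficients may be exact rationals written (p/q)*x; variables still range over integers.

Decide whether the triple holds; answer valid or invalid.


Working backward. After the program, the postcondition v + 2*pos - 5 ≥ v + pos ∧ (3/2)*v + (j - 1) ≠ 2*v - 2*v + 2 must hold; in canonical form it is pos ≥ 5 ∧ j + (3/2)*v ≠ 3.
Before skip: pos ≥ 5 ∧ j + (3/2)*v ≠ 3
Before v := 2*j + pos + 8: pos ≥ 5 ∧ 4*j + (3/2)*pos ≠ -9
The weakest precondition is pos ≥ 5 ∧ 4*j + (3/2)*pos ≠ -9.
Check whether pos ≥ 7 ∧ 4*j + (3/2)*pos ≠ -9 implies it.
Every state satisfying the precondition satisfies the weakest precondition: the implication holds.
Answer: valid


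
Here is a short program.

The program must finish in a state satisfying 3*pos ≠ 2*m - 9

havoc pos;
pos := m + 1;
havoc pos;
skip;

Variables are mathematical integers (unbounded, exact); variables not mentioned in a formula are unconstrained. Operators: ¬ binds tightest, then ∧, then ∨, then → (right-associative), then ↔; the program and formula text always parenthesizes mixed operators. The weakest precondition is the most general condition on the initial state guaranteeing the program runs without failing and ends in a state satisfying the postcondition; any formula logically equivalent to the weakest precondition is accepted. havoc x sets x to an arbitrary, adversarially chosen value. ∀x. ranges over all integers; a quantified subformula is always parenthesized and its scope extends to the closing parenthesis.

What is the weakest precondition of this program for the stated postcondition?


Working backward. After the program, 3*pos ≠ 2*m - 9 must hold.
Before skip: 3*pos ≠ 2*m - 9
Before havoc pos: ∀pos_1. 3*pos_1 ≠ 2*m - 9
Before pos := m + 1: ∀pos_1. 3*pos_1 ≠ 2*m - 9
Before havoc pos: ∀pos_1. 3*pos_1 ≠ 2*m - 9
Answer: WP = ∀pos_1. 3*pos_1 ≠ 2*m - 9


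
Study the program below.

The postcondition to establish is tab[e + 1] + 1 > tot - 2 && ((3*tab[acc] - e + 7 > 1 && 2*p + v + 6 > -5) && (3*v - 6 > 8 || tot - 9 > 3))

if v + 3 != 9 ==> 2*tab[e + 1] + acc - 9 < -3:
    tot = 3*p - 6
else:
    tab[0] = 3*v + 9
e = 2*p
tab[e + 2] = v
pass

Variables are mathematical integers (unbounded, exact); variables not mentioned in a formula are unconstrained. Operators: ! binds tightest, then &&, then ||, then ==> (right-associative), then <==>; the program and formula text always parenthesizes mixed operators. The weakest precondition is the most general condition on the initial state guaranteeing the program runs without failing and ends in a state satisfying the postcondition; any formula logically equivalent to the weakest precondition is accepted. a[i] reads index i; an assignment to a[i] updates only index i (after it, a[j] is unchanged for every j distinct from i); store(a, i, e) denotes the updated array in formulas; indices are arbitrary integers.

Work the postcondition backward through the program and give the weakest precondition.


Working backward. After the program, the postcondition tab[e + 1] + 1 > tot - 2 && ((3*tab[acc] - e + 7 > 1 && 2*p + v + 6 > -5) && (3*v - 6 > 8 || tot - 9 > 3)) must hold; in canonical form it is tab[e + 1] > tot - 3 && 3*tab[acc] > e - 6 && 2*p + v > -11 && (3*v > 14 || tot > 12).
Before skip: tab[e + 1] > tot - 3 && 3*tab[acc] > e - 6 && 2*p + v > -11 && (3*v > 14 || tot > 12)
Before tab[e + 2] := v: store(tab, e + 2, v)[e + 1] > tot - 3 && 3*store(tab, e + 2, v)[acc] > e - 6 && 2*p + v > -11 && (3*v > 14 || tot > 12)
Before e := 2*p: store(tab, 2*p + 2, v)[2*p + 1] > tot - 3 && 3*store(tab, 2*p + 2, v)[acc] > 2*p - 6 && 2*p + v > -11 && (3*v > 14 || tot > 12)
Then branch requires store(tab, 2*p + 2, v)[2*p + 1] > 3*p - 9 && 3*store(tab, 2*p + 2, v)[acc] > 2*p - 6 && 2*p + v > -11 && (3*v > 14 || 3*p > 18); else branch requires store(store(tab, 0, 3*v + 9), 2*p + 2, v)[2*p + 1] > tot - 3 && 3*store(store(tab, 0, 3*v + 9), 2*p + 2, v)[acc] > 2*p - 6 && 2*p + v > -11 && (3*v > 14 || tot > 12).
Before the if: ((v != 6 ==> 2*tab[e + 1] + acc < 6) ==> (store(tab, 2*p + 2, v)[2*p + 1] > 3*p - 9 && 3*store(tab, 2*p + 2, v)[acc] > 2*p - 6 && 2*p + v > -11 && (3*v > 14 || 3*p > 18))) && ((!(v != 6 ==> 2*tab[e + 1] + acc < 6)) ==> (store(store(tab, 0, 3*v + 9), 2*p + 2, v)[2*p + 1] > tot - 3 && 3*store(store(tab, 0, 3*v + 9), 2*p + 2, v)[acc] > 2*p - 6 && 2*p + v > -11 && (3*v > 14 || tot > 12)))
Answer: WP = ((v != 6 ==> 2*tab[e + 1] + acc < 6) ==> (store(tab, 2*p + 2, v)[2*p + 1] > 3*p - 9 && 3*store(tab, 2*p + 2, v)[acc] > 2*p - 6 && 2*p + v > -11 && (3*v > 14 || 3*p > 18))) && ((!(v != 6 ==> 2*tab[e + 1] + acc < 6)) ==> (store(store(tab, 0, 3*v + 9), 2*p + 2, v)[2*p + 1] > tot - 3 && 3*store(store(tab, 0, 3*v + 9), 2*p + 2, v)[acc] > 2*p - 6 && 2*p + v > -11 && (3*v > 14 || tot > 12)))


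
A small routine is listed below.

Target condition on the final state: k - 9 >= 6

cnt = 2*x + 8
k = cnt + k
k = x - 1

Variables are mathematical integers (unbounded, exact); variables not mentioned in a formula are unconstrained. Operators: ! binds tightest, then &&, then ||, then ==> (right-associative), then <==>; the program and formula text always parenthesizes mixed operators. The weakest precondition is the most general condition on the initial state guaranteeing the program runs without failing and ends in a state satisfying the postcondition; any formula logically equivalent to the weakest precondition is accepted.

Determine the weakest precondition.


Working backward. After the program, the postcondition k - 9 >= 6 must hold; in canonical form it is k >= 15.
Before k := x - 1: x >= 16
Before k := cnt + k: x >= 16
Before cnt := 2*x + 8: x >= 16
Answer: WP = x >= 16


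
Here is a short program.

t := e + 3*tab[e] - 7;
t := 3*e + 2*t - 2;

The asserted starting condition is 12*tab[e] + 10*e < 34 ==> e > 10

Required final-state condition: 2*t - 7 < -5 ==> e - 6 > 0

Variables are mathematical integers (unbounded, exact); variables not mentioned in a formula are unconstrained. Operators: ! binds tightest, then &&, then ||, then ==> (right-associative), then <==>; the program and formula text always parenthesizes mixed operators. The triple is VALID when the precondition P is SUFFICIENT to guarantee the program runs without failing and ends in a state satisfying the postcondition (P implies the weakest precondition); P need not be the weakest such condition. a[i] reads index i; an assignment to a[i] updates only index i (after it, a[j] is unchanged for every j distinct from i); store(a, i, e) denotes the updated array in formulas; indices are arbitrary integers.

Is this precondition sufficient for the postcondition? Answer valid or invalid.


Working backward. After the program, the postcondition 2*t - 7 < -5 ==> e - 6 > 0 must hold; in canonical form it is 2*t < 2 ==> e > 6.
Before t := 3*e + 2*t - 2: 6*e + 4*t < 6 ==> e > 6
Before t := e + 3*tab[e] - 7: 12*tab[e] + 10*e < 34 ==> e > 6
The weakest precondition is 12*tab[e] + 10*e < 34 ==> e > 6.
Check whether 12*tab[e] + 10*e < 34 ==> e > 10 implies it.
Every state satisfying the precondition satisfies the weakest precondition: the implication holds.
Answer: valid


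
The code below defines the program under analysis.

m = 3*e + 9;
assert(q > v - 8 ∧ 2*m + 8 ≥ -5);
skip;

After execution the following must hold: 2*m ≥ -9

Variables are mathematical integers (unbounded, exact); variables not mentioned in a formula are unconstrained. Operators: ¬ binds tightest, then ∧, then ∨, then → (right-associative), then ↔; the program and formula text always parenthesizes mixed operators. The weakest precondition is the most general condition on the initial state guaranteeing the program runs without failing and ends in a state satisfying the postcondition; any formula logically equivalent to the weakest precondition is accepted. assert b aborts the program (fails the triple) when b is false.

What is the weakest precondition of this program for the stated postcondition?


Working backward. After the program, 2*m ≥ -9 must hold.
Before skip: 2*m ≥ -9
Before assert q > v - 8 ∧ 2*m + 8 ≥ -5: q > v - 8 ∧ 2*m ≥ -13 ∧ 2*m ≥ -9
Before m := 3*e + 9: q > v - 8 ∧ 6*e ≥ -31 ∧ 6*e ≥ -27
Answer: WP = q > v - 8 ∧ 6*e ≥ -31 ∧ 6*e ≥ -27


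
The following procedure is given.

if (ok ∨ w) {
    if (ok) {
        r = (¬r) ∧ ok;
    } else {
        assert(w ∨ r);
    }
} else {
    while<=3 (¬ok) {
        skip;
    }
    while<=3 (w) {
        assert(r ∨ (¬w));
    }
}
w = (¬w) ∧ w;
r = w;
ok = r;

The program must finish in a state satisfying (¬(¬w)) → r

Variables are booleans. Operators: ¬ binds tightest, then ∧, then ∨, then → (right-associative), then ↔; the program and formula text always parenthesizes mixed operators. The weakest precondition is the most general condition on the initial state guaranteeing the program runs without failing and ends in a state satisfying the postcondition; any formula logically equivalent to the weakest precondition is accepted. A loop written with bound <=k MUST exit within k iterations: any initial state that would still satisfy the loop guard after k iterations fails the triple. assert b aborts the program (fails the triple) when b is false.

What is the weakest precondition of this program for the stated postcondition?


Working backward. After the program, the postcondition (¬(¬w)) → r must hold; in canonical form it is w → r.
Before ok := r: w → r
Before r := w: true
Before w := (¬w) ∧ w: true
Then branch requires (¬ok) → (w ∨ r); else branch requires ((¬ok) → (((¬ok) → (((¬ok) → (ok ∧ (w → ((r ∨ (¬w)) ∧ (w → ((r ∨ (¬w)) ∧ (w → ((r ∨ (¬w)) ∧ (¬w))))))))) ∧ (ok → (w → ((r ∨ (¬w)) ∧ (w → ((r ∨ (¬w)) ∧ (w → ((r ∨ (¬w)) ∧ (¬w)))))))))) ∧ (ok → (w → ((r ∨ (¬w)) ∧ (w → ((r ∨ (¬w)) ∧ (w → ((r ∨ (¬w)) ∧ (¬w)))))))))) ∧ (ok → (w → ((r ∨ (¬w)) ∧ (w → ((r ∨ (¬w)) ∧ (w → ((r ∨ (¬w)) ∧ (¬w)))))))).
Before the if: ((ok ∨ w) → ((¬ok) → (w ∨ r))) ∧ ((¬(ok ∨ w)) → (((¬ok) → (((¬ok) → (((¬ok) → (ok ∧ (w → ((r ∨ (¬w)) ∧ (w → ((r ∨ (¬w)) ∧ (w → ((r ∨ (¬w)) ∧ (¬w))))))))) ∧ (ok → (w → ((r ∨ (¬w)) ∧ (w → ((r ∨ (¬w)) ∧ (w → ((r ∨ (¬w)) ∧ (¬w)))))))))) ∧ (ok → (w → ((r ∨ (¬w)) ∧ (w → ((r ∨ (¬w)) ∧ (w → ((r ∨ (¬w)) ∧ (¬w)))))))))) ∧ (ok → (w → ((r ∨ (¬w)) ∧ (w → ((r ∨ (¬w)) ∧ (w → ((r ∨ (¬w)) ∧ (¬w))))))))))
Answer: WP = ((ok ∨ w) → ((¬ok) → (w ∨ r))) ∧ ((¬(ok ∨ w)) → (((¬ok) → (((¬ok) → (((¬ok) → (ok ∧ (w → ((r ∨ (¬w)) ∧ (w → ((r ∨ (¬w)) ∧ (w → ((r ∨ (¬w)) ∧ (¬w))))))))) ∧ (ok → (w → ((r ∨ (¬w)) ∧ (w → ((r ∨ (¬w)) ∧ (w → ((r ∨ (¬w)) ∧ (¬w)))))))))) ∧ (ok → (w → ((r ∨ (¬w)) ∧ (w → ((r ∨ (¬w)) ∧ (w → ((r ∨ (¬w)) ∧ (¬w)))))))))) ∧ (ok → (w → ((r ∨ (¬w)) ∧ (w → ((r ∨ (¬w)) ∧ (w → ((r ∨ (¬w)) ∧ (¬w))))))))))


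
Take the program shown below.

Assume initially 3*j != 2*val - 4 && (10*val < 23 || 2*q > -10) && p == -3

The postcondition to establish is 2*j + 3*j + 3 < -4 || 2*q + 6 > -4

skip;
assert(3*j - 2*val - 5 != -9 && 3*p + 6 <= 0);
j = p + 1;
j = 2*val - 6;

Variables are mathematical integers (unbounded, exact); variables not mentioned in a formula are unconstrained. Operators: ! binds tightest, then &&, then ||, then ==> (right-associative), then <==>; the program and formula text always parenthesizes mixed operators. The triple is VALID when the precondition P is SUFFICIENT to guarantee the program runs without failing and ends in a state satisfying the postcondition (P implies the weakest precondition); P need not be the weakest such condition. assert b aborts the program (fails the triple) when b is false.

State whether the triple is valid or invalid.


Working backward. After the program, the postcondition 2*j + 3*j + 3 < -4 || 2*q + 6 > -4 must hold; in canonical form it is 5*j < -7 || 2*q > -10.
Before j := 2*val - 6: 10*val < 23 || 2*q > -10
Before j := p + 1: 10*val < 23 || 2*q > -10
Before assert 3*j - 2*val - 5 != -9 && 3*p + 6 <= 0: 3*j != 2*val - 4 && 3*p <= -6 && (10*val < 23 || 2*q > -10)
Before skip: 3*j != 2*val - 4 && 3*p <= -6 && (10*val < 23 || 2*q > -10)
The weakest precondition is 3*j != 2*val - 4 && 3*p <= -6 && (10*val < 23 || 2*q > -10).
Check whether 3*j != 2*val - 4 && (10*val < 23 || 2*q > -10) && p == -3 implies it.
Every state satisfying the precondition satisfies the weakest precondition: the implication holds.
Answer: valid
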